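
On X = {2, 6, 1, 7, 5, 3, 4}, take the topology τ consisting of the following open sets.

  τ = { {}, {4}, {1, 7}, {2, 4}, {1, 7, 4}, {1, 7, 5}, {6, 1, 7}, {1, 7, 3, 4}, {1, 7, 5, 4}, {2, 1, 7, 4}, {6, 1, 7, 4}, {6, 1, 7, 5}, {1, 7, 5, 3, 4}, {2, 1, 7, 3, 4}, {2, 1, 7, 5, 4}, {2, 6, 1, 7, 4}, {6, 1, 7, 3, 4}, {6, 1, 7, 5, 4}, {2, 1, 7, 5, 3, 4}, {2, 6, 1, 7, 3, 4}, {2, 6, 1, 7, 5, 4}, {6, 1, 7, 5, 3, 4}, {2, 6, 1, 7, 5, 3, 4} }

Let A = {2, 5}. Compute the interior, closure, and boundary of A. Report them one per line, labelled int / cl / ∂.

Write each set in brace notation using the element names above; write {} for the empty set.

int(A) = {}
cl(A)  = {2, 5}
∂A     = {2, 5}

interior: largest open inside A is {} (from {})
cl via duality: int({6, 1, 7, 3, 4}) = {6, 1, 7, 3, 4}, so X∖{6, 1, 7, 3, 4} = {2, 5}
cl∖int = {2, 5}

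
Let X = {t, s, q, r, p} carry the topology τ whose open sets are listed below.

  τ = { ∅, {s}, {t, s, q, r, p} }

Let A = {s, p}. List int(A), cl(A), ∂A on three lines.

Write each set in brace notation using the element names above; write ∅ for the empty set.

int(A) = {s}
cl(A)  = {t, s, q, r, p}
∂A     = {t, q, r, p}

opens ⊆ A: ∅, {s}; union → int = {s}
complement {t, q, r}; its interior ∅; cl(A) = X∖∅ = {t, s, q, r, p}
boundary = {t, s, q, r, p} ∖ {s} = {t, q, r, p}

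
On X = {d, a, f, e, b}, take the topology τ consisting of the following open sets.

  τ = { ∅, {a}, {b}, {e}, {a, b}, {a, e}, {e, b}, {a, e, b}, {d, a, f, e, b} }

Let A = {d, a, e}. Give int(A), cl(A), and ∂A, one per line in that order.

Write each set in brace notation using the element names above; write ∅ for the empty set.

int(A) = {a, e}
cl(A)  = {d, a, f, e}
∂A     = {d, f}

interior: largest open inside A is {a, e} (from ∅, {e}, {a}, {a, e})
cl via duality: int({f, b}) = {b}, so X∖{b} = {d, a, f, e}
cl∖int = {d, f}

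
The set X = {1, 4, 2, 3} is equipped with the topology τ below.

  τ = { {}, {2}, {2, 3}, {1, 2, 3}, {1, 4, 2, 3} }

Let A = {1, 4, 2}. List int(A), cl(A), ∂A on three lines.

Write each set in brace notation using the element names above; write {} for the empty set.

open subsets of A: {}, {2}; so int(A) = {2}
closure: X∖int(X∖A) = X∖{} = {1, 4, 2, 3}
∂A = {1, 4, 2, 3} minus {2} = {1, 4, 3}

int(A) = {2}
cl(A)  = {1, 4, 2, 3}
∂A     = {1, 4, 3}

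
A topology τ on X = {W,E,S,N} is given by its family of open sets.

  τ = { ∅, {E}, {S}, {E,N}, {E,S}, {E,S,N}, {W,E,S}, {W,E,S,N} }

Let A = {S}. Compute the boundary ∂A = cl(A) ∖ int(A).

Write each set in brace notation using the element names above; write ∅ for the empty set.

interior: largest open inside A is {S} (from ∅, {S})
cl via duality: int({W,E,N}) = {E,N}, so X∖{E,N} = {W,S}
cl∖int = {W}

{W}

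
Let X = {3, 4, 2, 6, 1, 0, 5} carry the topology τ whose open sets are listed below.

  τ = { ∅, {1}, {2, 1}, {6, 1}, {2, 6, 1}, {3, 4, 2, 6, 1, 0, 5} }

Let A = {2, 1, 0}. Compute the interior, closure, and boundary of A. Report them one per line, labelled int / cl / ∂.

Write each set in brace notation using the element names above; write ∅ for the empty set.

opens ⊆ A: ∅, {1}, {2, 1}; union → int = {2, 1}
complement {3, 4, 6, 5}; its interior ∅; cl(A) = X∖∅ = {3, 4, 2, 6, 1, 0, 5}
boundary = {3, 4, 2, 6, 1, 0, 5} ∖ {2, 1} = {3, 4, 6, 0, 5}

int(A) = {2, 1}
cl(A)  = {3, 4, 2, 6, 1, 0, 5}
∂A     = {3, 4, 6, 0, 5}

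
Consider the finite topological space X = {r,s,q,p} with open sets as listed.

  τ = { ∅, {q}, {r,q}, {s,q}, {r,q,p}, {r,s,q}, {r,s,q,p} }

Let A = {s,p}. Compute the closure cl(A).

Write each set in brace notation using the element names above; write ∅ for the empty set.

closure: X∖int(X∖A) = X∖{r,q} = {s,p}

{s,p}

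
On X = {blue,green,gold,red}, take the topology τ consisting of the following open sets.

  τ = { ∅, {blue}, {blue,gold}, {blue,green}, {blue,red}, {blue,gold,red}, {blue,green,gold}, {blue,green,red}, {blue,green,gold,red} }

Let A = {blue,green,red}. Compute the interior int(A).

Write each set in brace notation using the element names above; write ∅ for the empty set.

{blue,green,red}

open subsets of A: ∅, {blue}, {blue,green}, {blue,red}, {blue,green,red}; so int(A) = {blue,green,red}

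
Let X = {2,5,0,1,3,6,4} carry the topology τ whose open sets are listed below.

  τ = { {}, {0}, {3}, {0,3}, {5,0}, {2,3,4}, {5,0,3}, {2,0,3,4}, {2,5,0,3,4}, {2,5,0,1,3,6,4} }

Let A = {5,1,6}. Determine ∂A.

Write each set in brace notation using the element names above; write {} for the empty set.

{5,1,6}

open subsets of A: {}; so int(A) = {}
closure: X∖int(X∖A) = X∖{2,0,3,4} = {5,1,6}
∂A = {5,1,6} minus {} = {5,1,6}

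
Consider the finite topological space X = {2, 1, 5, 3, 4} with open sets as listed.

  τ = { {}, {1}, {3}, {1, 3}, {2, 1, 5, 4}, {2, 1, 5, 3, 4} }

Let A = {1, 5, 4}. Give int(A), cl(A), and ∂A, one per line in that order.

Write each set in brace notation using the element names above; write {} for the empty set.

opens ⊆ A: {}, {1}; union → int = {1}
complement {2, 3}; its interior {3}; cl(A) = X∖{3} = {2, 1, 5, 4}
boundary = {2, 1, 5, 4} ∖ {1} = {2, 5, 4}

int(A) = {1}
cl(A)  = {2, 1, 5, 4}
∂A     = {2, 5, 4}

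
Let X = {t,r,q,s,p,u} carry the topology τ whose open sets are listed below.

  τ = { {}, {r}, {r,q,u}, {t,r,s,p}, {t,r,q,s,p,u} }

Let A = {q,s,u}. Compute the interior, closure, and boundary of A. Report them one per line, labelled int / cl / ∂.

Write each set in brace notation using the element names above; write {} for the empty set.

int(A) = {}
cl(A)  = {t,q,s,p,u}
∂A     = {t,q,s,p,u}

opens ⊆ A: {}; union → int = {}
complement {t,r,p}; its interior {r}; cl(A) = X∖{r} = {t,q,s,p,u}
boundary = {t,q,s,p,u} ∖ {} = {t,q,s,p,u}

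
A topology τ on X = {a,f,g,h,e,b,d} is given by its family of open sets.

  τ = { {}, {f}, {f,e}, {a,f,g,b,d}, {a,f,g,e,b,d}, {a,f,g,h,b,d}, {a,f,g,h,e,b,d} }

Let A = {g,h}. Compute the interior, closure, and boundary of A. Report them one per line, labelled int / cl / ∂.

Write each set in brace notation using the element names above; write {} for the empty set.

int(A) = {}
cl(A)  = {a,g,h,b,d}
∂A     = {a,g,h,b,d}

open subsets of A: {}; so int(A) = {}
closure: X∖int(X∖A) = X∖{f,e} = {a,g,h,b,d}
∂A = {a,g,h,b,d} minus {} = {a,g,h,b,d}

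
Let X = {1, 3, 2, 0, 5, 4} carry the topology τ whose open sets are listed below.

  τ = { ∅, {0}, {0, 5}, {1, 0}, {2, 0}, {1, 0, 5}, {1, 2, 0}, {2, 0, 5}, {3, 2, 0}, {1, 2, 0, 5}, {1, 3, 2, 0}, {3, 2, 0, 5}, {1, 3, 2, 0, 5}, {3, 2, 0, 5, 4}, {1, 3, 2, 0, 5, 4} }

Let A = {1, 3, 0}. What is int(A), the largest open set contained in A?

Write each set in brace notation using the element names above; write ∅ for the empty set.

{1, 0}

open subsets of A: ∅, {0}, {1, 0}; so int(A) = {1, 0}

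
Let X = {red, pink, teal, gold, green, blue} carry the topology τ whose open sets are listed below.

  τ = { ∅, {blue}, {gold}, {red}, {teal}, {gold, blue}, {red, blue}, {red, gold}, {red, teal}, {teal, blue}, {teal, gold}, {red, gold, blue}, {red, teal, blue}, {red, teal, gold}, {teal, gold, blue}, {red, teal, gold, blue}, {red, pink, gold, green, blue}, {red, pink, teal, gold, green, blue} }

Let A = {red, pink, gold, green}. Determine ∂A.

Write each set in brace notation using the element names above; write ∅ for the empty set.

{pink, green}

open subsets of A: ∅, {gold}, {red}, {red, gold}; so int(A) = {red, gold}
closure: X∖int(X∖A) = X∖{teal, blue} = {red, pink, gold, green}
∂A = {red, pink, gold, green} minus {red, gold} = {pink, green}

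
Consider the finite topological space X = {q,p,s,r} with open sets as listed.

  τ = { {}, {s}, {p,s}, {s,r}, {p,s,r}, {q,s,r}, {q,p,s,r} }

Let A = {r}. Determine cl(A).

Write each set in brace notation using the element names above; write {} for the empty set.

{q,r}

X∖A={q,p,s}, int(X∖A)={p,s}, hence cl(A)={q,r}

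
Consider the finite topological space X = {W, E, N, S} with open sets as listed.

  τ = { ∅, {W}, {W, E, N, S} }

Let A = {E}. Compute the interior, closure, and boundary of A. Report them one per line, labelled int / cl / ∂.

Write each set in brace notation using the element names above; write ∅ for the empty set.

open subsets of A: ∅; so int(A) = ∅
closure: X∖int(X∖A) = X∖{W} = {E, N, S}
∂A = {E, N, S} minus ∅ = {E, N, S}

int(A) = ∅
cl(A)  = {E, N, S}
∂A     = {E, N, S}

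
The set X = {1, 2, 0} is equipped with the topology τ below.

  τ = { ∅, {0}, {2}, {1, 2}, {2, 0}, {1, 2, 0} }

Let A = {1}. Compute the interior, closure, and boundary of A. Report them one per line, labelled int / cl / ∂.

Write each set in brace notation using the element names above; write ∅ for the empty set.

opens ⊆ A: ∅; union → int = ∅
complement {2, 0}; its interior {2, 0}; cl(A) = X∖{2, 0} = {1}
boundary = {1} ∖ ∅ = {1}

int(A) = ∅
cl(A)  = {1}
∂A     = {1}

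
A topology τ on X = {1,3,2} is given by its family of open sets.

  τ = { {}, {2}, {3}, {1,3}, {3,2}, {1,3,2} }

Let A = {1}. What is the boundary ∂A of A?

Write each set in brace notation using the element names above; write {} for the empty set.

opens ⊆ A: {}; union → int = {}
complement {3,2}; its interior {3,2}; cl(A) = X∖{3,2} = {1}
boundary = {1} ∖ {} = {1}

{1}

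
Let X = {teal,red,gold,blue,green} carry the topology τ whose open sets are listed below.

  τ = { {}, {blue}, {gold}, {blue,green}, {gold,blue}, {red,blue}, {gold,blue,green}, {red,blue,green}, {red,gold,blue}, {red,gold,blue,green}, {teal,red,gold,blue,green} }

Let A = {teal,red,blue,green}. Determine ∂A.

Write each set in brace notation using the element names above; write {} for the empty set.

U open, U⊆A: {}, {blue}, {blue,green}, {red,blue}, {red,blue,green}. int(A) = ⋃ = {red,blue,green}
X∖A={gold}, int(X∖A)={gold}, hence cl(A)={teal,red,blue,green}
∂A: remove int from cl → {teal}

{teal}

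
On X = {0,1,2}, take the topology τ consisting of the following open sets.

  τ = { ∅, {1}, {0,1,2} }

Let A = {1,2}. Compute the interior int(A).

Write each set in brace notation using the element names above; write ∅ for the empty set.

interior: largest open inside A is {1} (from ∅, {1})

{1}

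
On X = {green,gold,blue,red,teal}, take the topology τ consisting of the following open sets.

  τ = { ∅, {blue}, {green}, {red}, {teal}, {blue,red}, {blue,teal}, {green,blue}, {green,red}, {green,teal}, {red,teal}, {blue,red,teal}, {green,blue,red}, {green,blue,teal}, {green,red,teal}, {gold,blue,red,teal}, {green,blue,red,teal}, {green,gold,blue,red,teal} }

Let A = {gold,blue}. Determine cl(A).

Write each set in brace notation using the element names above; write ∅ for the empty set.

closure: X∖int(X∖A) = X∖{green,red,teal} = {gold,blue}

{gold,blue}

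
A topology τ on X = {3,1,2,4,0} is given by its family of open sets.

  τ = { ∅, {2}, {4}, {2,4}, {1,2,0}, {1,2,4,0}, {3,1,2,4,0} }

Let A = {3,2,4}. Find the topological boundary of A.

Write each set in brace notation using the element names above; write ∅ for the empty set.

interior: largest open inside A is {2,4} (from ∅, {2}, {4}, {2,4})
cl via duality: int({1,0}) = ∅, so X∖∅ = {3,1,2,4,0}
cl∖int = {3,1,0}

{3,1,0}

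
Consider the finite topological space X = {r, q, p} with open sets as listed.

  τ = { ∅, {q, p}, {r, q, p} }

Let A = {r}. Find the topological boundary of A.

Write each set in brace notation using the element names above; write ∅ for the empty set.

interior: largest open inside A is ∅ (from ∅)
cl via duality: int({q, p}) = {q, p}, so X∖{q, p} = {r}
cl∖int = {r}

{r}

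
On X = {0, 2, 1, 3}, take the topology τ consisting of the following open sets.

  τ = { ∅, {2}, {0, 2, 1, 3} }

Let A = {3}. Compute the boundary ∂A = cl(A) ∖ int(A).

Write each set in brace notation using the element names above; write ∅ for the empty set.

{0, 1, 3}

opens ⊆ A: ∅; union → int = ∅
complement {0, 2, 1}; its interior {2}; cl(A) = X∖{2} = {0, 1, 3}
boundary = {0, 1, 3} ∖ ∅ = {0, 1, 3}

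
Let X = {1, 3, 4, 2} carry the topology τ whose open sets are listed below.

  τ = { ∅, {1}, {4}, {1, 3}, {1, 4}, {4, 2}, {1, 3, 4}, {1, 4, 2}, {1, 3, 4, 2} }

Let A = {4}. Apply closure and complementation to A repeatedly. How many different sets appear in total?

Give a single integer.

closure: X∖int(X∖A) = X∖{1, 3} = {4, 2}
Let k=closure and c=complement:
  1. A     = {4}
  2. kA    = {4, 2}
  3. cA    = {1, 3, 2}
  4. ckA   = {1, 3}
— saturated at 4

4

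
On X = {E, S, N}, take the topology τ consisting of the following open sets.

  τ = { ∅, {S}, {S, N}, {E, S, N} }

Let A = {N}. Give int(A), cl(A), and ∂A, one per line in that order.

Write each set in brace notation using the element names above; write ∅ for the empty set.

U open, U⊆A: ∅. int(A) = ⋃ = ∅
X∖A={E, S}, int(X∖A)={S}, hence cl(A)={E, N}
∂A: remove int from cl → {E, N}

int(A) = ∅
cl(A)  = {E, N}
∂A     = {E, N}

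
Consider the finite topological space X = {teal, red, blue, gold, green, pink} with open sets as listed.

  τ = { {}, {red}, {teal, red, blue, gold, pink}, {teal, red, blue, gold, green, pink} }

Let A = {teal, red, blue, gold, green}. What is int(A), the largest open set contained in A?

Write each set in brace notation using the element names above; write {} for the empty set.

opens ⊆ A: {}, {red}; union → int = {red}

{red}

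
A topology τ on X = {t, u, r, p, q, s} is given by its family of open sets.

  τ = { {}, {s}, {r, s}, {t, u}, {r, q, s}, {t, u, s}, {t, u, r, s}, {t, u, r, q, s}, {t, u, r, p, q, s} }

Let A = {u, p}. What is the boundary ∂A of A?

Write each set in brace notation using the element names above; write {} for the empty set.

{t, u, p}

opens ⊆ A: {}; union → int = {}
complement {t, r, q, s}; its interior {r, q, s}; cl(A) = X∖{r, q, s} = {t, u, p}
boundary = {t, u, p} ∖ {} = {t, u, p}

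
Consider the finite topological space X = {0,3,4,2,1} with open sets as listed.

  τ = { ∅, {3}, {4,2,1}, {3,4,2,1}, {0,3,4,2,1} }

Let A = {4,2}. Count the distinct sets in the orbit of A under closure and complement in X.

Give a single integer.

complement {0,3,1}; its interior {3}; cl(A) = X∖{3} = {0,4,2,1}
With k = closure, c = complement:
  1. A     = {4,2}
  2. kA    = {0,4,2,1}
  3. cA    = {0,3,1}
  4. ckA   = {3}
  5. kcA   = {0,3,4,2,1}
  6. kckA  = {0,3}
  7. ckcA  = ∅
  8. ckckA = {4,2,1}
k, c of each give nothing new

8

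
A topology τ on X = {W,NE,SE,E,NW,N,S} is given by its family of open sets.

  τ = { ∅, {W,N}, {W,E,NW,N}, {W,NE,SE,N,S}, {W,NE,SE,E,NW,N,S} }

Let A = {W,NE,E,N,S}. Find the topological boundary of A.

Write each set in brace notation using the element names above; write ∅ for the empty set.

open subsets of A: ∅, {W,N}; so int(A) = {W,N}
closure: X∖int(X∖A) = X∖∅ = {W,NE,SE,E,NW,N,S}
∂A = {W,NE,SE,E,NW,N,S} minus {W,N} = {NE,SE,E,NW,S}

{NE,SE,E,NW,S}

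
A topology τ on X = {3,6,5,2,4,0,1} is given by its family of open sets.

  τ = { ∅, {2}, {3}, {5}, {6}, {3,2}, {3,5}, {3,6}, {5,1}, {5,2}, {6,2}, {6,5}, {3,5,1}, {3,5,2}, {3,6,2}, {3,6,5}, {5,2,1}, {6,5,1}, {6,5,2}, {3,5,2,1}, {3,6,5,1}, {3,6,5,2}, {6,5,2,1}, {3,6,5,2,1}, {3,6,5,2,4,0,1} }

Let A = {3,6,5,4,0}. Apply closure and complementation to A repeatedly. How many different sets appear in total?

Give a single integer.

8

complement {2,1}; its interior {2}; cl(A) = X∖{2} = {3,6,5,4,0,1}
With k = closure, c = complement:
  1. A     = {3,6,5,4,0}
  2. kA    = {3,6,5,4,0,1}
  3. cA    = {2,1}
  4. ckA   = {2}
  5. kcA   = {2,4,0,1}
  6. kckA  = {2,4,0}
  7. ckcA  = {3,6,5}
  8. ckckA = {3,6,5,1}
k, c of each give nothing new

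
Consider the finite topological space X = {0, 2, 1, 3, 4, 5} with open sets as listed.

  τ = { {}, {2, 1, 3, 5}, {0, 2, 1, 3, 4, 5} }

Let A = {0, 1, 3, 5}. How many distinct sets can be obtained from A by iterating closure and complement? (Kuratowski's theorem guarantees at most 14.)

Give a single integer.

4

closure: X∖int(X∖A) = X∖{} = {0, 2, 1, 3, 4, 5}
Let k=closure and c=complement:
  1. A     = {0, 1, 3, 5}
  2. kA    = {0, 2, 1, 3, 4, 5}
  3. cA    = {2, 4}
  4. ckA   = {}
— saturated at 4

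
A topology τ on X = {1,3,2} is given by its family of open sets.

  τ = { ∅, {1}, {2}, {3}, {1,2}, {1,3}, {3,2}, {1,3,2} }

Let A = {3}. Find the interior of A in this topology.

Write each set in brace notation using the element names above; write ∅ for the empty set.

{3}

opens ⊆ A: ∅, {3}; union → int = {3}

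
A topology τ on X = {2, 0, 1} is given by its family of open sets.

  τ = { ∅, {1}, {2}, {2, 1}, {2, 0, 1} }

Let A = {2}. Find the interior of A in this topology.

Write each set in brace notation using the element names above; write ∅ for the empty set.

U open, U⊆A: ∅, {2}. int(A) = ⋃ = {2}

{2}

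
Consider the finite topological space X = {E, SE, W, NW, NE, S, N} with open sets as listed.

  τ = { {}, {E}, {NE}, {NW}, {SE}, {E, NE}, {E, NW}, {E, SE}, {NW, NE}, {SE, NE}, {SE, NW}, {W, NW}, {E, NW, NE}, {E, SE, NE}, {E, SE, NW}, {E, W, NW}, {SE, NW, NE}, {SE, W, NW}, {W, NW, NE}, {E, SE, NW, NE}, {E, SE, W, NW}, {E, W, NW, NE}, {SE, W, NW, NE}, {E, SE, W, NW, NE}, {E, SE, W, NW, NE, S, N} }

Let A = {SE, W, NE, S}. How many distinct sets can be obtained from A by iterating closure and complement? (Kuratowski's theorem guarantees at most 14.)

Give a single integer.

closure: X∖int(X∖A) = X∖{E, NW} = {SE, W, NE, S, N}
Let k=closure and c=complement:
  1. A     = {SE, W, NE, S}
  2. kA    = {SE, W, NE, S, N}
  3. cA    = {E, NW, N}
  4. ckA   = {E, NW}
  5. kcA   = {E, W, NW, S, N}
  6. ckcA  = {SE, NE}
  7. kckcA = {SE, NE, S, N}
  8. ckckcA = {E, W, NW}
— saturated at 8

8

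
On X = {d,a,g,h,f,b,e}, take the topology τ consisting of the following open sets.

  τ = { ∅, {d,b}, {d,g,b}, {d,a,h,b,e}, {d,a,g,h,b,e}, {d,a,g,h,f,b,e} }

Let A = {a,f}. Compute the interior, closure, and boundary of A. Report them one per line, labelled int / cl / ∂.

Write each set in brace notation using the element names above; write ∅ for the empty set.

int(A) = ∅
cl(A)  = {a,h,f,e}
∂A     = {a,h,f,e}

interior: largest open inside A is ∅ (from ∅)
cl via duality: int({d,g,h,b,e}) = {d,g,b}, so X∖{d,g,b} = {a,h,f,e}
cl∖int = {a,h,f,e}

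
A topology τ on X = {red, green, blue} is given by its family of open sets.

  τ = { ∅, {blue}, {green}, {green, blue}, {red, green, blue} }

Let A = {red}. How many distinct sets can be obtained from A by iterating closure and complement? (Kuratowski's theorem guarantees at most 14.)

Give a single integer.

4

cl via duality: int({green, blue}) = {green, blue}, so X∖{green, blue} = {red}
Write k for closure, c for complement:
  1. A     = {red}
  2. cA    = {green, blue}
  3. kcA   = {red, green, blue}
  4. ckcA  = ∅
applying k or c yields no new set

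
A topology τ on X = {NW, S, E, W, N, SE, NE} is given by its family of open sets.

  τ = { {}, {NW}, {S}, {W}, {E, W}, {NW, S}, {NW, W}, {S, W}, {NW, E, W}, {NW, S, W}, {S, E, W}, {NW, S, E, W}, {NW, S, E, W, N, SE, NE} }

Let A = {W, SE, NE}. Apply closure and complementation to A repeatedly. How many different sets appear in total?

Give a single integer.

8

closure: X∖int(X∖A) = X∖{NW, S} = {E, W, N, SE, NE}
Let k=closure and c=complement:
  1. A     = {W, SE, NE}
  2. kA    = {E, W, N, SE, NE}
  3. cA    = {NW, S, E, N}
  4. ckA   = {NW, S}
  5. kcA   = {NW, S, E, N, SE, NE}
  6. kckA  = {NW, S, N, SE, NE}
  7. ckcA  = {W}
  8. ckckA = {E, W}
— saturated at 8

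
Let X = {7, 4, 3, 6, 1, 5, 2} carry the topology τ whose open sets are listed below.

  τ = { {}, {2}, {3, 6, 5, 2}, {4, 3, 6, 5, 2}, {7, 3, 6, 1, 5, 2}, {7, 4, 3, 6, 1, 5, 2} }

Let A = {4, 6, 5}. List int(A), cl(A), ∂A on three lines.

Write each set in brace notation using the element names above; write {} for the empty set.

int(A) = {}
cl(A)  = {7, 4, 3, 6, 1, 5}
∂A     = {7, 4, 3, 6, 1, 5}

interior: largest open inside A is {} (from {})
cl via duality: int({7, 3, 1, 2}) = {2}, so X∖{2} = {7, 4, 3, 6, 1, 5}
cl∖int = {7, 4, 3, 6, 1, 5}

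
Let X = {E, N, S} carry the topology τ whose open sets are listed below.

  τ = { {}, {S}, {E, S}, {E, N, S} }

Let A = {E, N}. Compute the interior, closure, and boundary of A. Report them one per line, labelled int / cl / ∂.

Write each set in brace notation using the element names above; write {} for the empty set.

opens ⊆ A: {}; union → int = {}
complement {S}; its interior {S}; cl(A) = X∖{S} = {E, N}
boundary = {E, N} ∖ {} = {E, N}

int(A) = {}
cl(A)  = {E, N}
∂A     = {E, N}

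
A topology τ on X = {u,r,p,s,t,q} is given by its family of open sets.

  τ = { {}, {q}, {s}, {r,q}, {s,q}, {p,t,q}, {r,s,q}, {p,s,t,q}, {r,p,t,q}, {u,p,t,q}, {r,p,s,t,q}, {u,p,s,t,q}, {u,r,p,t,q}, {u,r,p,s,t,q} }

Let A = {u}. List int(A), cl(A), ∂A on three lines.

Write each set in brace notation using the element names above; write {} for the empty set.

int(A) = {}
cl(A)  = {u}
∂A     = {u}

opens ⊆ A: {}; union → int = {}
complement {r,p,s,t,q}; its interior {r,p,s,t,q}; cl(A) = X∖{r,p,s,t,q} = {u}
boundary = {u} ∖ {} = {u}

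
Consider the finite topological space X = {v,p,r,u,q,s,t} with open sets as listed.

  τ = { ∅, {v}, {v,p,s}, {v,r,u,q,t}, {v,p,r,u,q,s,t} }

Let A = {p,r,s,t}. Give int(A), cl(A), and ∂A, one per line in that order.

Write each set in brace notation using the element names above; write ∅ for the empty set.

opens ⊆ A: ∅; union → int = ∅
complement {v,u,q}; its interior {v}; cl(A) = X∖{v} = {p,r,u,q,s,t}
boundary = {p,r,u,q,s,t} ∖ ∅ = {p,r,u,q,s,t}

int(A) = ∅
cl(A)  = {p,r,u,q,s,t}
∂A     = {p,r,u,q,s,t}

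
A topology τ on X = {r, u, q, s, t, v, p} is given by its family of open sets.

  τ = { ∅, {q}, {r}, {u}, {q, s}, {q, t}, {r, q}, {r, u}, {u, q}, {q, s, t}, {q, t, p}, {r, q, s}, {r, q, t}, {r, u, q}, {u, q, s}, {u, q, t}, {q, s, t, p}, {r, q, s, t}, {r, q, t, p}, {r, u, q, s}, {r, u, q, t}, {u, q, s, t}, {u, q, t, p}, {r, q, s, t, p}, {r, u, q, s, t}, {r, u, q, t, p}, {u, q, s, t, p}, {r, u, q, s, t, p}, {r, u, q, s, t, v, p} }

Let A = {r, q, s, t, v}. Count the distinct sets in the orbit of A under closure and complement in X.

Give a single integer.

8

closure: X∖int(X∖A) = X∖{u} = {r, q, s, t, v, p}
Let k=closure and c=complement:
  1. A     = {r, q, s, t, v}
  2. kA    = {r, q, s, t, v, p}
  3. cA    = {u, p}
  4. ckA   = {u}
  5. kcA   = {u, v, p}
  6. kckA  = {u, v}
  7. ckcA  = {r, q, s, t}
  8. ckckA = {r, q, s, t, p}
— saturated at 8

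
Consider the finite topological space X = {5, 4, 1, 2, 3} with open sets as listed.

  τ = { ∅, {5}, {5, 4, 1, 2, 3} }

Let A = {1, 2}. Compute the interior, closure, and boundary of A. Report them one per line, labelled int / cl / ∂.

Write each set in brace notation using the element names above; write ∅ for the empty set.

int(A) = ∅
cl(A)  = {4, 1, 2, 3}
∂A     = {4, 1, 2, 3}

interior: largest open inside A is ∅ (from ∅)
cl via duality: int({5, 4, 3}) = {5}, so X∖{5} = {4, 1, 2, 3}
cl∖int = {4, 1, 2, 3}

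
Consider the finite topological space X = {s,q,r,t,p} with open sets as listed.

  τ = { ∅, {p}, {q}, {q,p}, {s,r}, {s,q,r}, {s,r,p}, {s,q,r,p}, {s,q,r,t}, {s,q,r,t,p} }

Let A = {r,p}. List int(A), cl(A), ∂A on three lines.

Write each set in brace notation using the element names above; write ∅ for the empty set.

int(A) = {p}
cl(A)  = {s,r,t,p}
∂A     = {s,r,t}

interior: largest open inside A is {p} (from ∅, {p})
cl via duality: int({s,q,t}) = {q}, so X∖{q} = {s,r,t,p}
cl∖int = {s,r,t}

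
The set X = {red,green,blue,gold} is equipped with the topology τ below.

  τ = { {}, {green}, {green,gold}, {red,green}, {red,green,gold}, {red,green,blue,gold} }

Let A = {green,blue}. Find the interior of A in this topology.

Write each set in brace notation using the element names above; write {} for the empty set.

U open, U⊆A: {}, {green}. int(A) = ⋃ = {green}

{green}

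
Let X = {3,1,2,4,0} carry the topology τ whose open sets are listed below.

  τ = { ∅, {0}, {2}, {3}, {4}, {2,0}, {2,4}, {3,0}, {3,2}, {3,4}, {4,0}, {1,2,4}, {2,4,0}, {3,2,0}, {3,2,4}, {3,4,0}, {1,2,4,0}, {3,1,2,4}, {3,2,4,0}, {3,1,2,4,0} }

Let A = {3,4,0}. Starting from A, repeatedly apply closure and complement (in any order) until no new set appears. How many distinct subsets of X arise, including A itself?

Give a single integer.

4

closure: X∖int(X∖A) = X∖{2} = {3,1,4,0}
Let k=closure and c=complement:
  1. A     = {3,4,0}
  2. kA    = {3,1,4,0}
  3. cA    = {1,2}
  4. ckA   = {2}
— saturated at 4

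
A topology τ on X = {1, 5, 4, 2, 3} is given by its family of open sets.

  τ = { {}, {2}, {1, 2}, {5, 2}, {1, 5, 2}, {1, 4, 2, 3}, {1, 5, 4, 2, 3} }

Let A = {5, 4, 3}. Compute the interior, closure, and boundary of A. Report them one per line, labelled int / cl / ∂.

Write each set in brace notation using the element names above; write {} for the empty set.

interior: largest open inside A is {} (from {})
cl via duality: int({1, 2}) = {1, 2}, so X∖{1, 2} = {5, 4, 3}
cl∖int = {5, 4, 3}

int(A) = {}
cl(A)  = {5, 4, 3}
∂A     = {5, 4, 3}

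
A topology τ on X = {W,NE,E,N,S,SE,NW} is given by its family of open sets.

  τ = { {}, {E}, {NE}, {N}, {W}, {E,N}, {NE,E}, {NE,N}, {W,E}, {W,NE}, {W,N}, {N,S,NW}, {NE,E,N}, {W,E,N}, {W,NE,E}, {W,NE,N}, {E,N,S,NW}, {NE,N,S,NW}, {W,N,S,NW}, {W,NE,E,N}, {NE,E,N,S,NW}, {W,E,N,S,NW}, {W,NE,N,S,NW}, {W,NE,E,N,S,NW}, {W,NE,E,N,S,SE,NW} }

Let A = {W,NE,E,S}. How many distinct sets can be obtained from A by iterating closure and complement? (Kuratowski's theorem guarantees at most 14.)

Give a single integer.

cl via duality: int({N,SE,NW}) = {N}, so X∖{N} = {W,NE,E,S,SE,NW}
Write k for closure, c for complement:
  1. A     = {W,NE,E,S}
  2. kA    = {W,NE,E,S,SE,NW}
  3. cA    = {N,SE,NW}
  4. ckA   = {N}
  5. kcA   = {N,S,SE,NW}
  6. ckcA  = {W,NE,E}
  7. kckcA = {W,NE,E,SE}
  8. ckckcA = {N,S,NW}
applying k or c yields no new set

8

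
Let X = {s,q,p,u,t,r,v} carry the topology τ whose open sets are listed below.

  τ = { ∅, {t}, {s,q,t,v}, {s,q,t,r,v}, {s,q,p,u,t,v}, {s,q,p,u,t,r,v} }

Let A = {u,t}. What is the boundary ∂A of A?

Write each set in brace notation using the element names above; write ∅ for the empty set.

interior: largest open inside A is {t} (from ∅, {t})
cl via duality: int({s,q,p,r,v}) = ∅, so X∖∅ = {s,q,p,u,t,r,v}
cl∖int = {s,q,p,u,r,v}

{s,q,p,u,r,v}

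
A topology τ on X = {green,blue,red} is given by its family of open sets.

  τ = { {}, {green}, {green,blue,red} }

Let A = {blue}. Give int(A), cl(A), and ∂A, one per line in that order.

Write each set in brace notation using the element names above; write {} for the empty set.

U open, U⊆A: {}. int(A) = ⋃ = {}
X∖A={green,red}, int(X∖A)={green}, hence cl(A)={blue,red}
∂A: remove int from cl → {blue,red}

int(A) = {}
cl(A)  = {blue,red}
∂A     = {blue,red}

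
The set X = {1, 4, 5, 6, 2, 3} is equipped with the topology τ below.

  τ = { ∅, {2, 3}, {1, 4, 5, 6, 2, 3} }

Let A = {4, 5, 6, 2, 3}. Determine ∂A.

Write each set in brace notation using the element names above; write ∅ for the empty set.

U open, U⊆A: ∅, {2, 3}. int(A) = ⋃ = {2, 3}
X∖A={1}, int(X∖A)=∅, hence cl(A)={1, 4, 5, 6, 2, 3}
∂A: remove int from cl → {1, 4, 5, 6}

{1, 4, 5, 6}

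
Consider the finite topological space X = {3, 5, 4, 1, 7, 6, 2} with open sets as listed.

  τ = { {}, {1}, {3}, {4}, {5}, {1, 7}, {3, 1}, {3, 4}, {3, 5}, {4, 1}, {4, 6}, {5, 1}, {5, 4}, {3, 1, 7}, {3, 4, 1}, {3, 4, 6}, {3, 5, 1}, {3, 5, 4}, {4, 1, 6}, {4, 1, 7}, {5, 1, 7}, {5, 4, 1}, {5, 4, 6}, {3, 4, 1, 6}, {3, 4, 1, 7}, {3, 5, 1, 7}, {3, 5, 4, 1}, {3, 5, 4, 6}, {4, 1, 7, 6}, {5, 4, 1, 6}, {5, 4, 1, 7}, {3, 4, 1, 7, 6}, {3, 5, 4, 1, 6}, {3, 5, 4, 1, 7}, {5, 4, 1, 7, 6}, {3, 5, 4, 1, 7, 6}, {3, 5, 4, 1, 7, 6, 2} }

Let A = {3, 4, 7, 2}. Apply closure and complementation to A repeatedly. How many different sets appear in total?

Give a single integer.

X∖A={5, 1, 6}, int(X∖A)={5, 1}, hence cl(A)={3, 4, 7, 6, 2}
Orbit (k=closure, c=complement):
  1. A     = {3, 4, 7, 2}
  2. kA    = {3, 4, 7, 6, 2}
  3. cA    = {5, 1, 6}
  4. ckA   = {5, 1}
  5. kcA   = {5, 1, 7, 6, 2}
  6. kckA  = {5, 1, 7, 2}
  7. ckcA  = {3, 4}
  8. ckckA = {3, 4, 6}
  9. kckcA = {3, 4, 6, 2}
  10. ckckcA = {5, 1, 7}
(closed under both — stop)

10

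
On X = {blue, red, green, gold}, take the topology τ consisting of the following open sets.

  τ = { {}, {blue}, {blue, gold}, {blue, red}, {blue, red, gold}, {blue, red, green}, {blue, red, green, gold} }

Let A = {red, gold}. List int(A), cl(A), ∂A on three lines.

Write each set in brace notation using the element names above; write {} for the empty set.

U open, U⊆A: {}. int(A) = ⋃ = {}
X∖A={blue, green}, int(X∖A)={blue}, hence cl(A)={red, green, gold}
∂A: remove int from cl → {red, green, gold}

int(A) = {}
cl(A)  = {red, green, gold}
∂A     = {red, green, gold}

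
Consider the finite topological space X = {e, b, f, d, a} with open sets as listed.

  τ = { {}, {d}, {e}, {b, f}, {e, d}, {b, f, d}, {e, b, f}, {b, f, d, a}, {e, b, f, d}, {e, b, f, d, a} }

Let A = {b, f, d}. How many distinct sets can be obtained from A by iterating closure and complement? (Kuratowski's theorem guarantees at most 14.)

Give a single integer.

closure: X∖int(X∖A) = X∖{e} = {b, f, d, a}
Let k=closure and c=complement:
  1. A     = {b, f, d}
  2. kA    = {b, f, d, a}
  3. cA    = {e, a}
  4. ckA   = {e}
— saturated at 4

4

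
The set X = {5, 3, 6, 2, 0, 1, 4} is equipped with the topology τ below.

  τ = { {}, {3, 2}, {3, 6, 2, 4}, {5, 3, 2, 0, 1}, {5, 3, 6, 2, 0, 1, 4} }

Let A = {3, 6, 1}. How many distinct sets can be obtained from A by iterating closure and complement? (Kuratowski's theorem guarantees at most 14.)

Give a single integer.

closure: X∖int(X∖A) = X∖{} = {5, 3, 6, 2, 0, 1, 4}
Let k=closure and c=complement:
  1. A     = {3, 6, 1}
  2. kA    = {5, 3, 6, 2, 0, 1, 4}
  3. cA    = {5, 2, 0, 4}
  4. ckA   = {}
— saturated at 4

4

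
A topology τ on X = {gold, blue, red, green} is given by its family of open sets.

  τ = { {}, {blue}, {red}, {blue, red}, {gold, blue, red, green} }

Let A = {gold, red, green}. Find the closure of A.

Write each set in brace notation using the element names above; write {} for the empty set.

{gold, red, green}

X∖A={blue}, int(X∖A)={blue}, hence cl(A)={gold, red, green}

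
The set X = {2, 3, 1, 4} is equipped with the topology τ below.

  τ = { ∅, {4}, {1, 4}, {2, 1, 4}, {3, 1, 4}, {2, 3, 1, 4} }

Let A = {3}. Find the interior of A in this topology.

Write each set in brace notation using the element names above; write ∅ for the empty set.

U open, U⊆A: ∅. int(A) = ⋃ = ∅

∅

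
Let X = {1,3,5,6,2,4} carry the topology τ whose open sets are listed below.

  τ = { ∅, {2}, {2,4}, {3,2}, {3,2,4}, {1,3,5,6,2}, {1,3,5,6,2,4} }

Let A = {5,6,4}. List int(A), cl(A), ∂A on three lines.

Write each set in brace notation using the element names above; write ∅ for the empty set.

open subsets of A: ∅; so int(A) = ∅
closure: X∖int(X∖A) = X∖{3,2} = {1,5,6,4}
∂A = {1,5,6,4} minus ∅ = {1,5,6,4}

int(A) = ∅
cl(A)  = {1,5,6,4}
∂A     = {1,5,6,4}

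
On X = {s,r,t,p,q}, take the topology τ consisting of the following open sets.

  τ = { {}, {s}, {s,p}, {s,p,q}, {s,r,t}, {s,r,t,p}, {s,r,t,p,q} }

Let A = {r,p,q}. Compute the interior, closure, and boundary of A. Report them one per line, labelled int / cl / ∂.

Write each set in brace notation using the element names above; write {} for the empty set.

open subsets of A: {}; so int(A) = {}
closure: X∖int(X∖A) = X∖{s} = {r,t,p,q}
∂A = {r,t,p,q} minus {} = {r,t,p,q}

int(A) = {}
cl(A)  = {r,t,p,q}
∂A     = {r,t,p,q}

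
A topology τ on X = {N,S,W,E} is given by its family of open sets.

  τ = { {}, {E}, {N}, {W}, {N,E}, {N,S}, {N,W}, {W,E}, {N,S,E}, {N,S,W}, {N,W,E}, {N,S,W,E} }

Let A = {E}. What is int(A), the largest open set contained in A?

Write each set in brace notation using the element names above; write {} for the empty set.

U open, U⊆A: {}, {E}. int(A) = ⋃ = {E}

{E}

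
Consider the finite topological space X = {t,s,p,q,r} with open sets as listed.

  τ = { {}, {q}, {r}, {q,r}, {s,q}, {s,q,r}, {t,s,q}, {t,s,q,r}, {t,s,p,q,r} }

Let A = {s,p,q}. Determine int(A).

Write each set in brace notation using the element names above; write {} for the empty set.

{s,q}

opens ⊆ A: {}, {q}, {s,q}; union → int = {s,q}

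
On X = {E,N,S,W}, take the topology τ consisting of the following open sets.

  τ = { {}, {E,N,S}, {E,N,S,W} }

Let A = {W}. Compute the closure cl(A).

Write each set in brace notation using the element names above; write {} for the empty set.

cl via duality: int({E,N,S}) = {E,N,S}, so X∖{E,N,S} = {W}

{W}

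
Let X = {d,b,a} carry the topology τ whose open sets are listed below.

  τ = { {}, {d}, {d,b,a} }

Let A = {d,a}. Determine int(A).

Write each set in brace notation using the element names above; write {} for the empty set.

opens ⊆ A: {}, {d}; union → int = {d}

{d}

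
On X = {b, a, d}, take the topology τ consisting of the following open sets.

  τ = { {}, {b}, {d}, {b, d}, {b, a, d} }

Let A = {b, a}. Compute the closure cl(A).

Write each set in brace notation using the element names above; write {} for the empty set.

X∖A={d}, int(X∖A)={d}, hence cl(A)={b, a}

{b, a}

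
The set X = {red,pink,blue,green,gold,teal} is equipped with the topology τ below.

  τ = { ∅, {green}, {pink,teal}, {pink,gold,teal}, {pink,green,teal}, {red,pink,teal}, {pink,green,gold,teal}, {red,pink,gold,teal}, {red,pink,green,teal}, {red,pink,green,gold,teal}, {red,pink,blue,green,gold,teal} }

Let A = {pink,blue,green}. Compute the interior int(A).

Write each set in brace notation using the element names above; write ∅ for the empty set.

{green}

opens ⊆ A: ∅, {green}; union → int = {green}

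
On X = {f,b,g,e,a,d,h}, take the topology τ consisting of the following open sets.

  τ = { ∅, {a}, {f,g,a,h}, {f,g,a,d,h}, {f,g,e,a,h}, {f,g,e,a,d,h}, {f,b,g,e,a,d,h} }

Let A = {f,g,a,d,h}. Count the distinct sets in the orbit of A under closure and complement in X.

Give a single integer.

4

closure: X∖int(X∖A) = X∖∅ = {f,b,g,e,a,d,h}
Let k=closure and c=complement:
  1. A     = {f,g,a,d,h}
  2. kA    = {f,b,g,e,a,d,h}
  3. cA    = {b,e}
  4. ckA   = ∅
— saturated at 4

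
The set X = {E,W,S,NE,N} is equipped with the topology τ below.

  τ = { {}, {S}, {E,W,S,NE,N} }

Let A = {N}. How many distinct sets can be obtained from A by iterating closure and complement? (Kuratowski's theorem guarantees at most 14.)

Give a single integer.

closure: X∖int(X∖A) = X∖{S} = {E,W,NE,N}
Let k=closure and c=complement:
  1. A     = {N}
  2. kA    = {E,W,NE,N}
  3. cA    = {E,W,S,NE}
  4. ckA   = {S}
  5. kcA   = {E,W,S,NE,N}
  6. ckcA  = {}
— saturated at 6

6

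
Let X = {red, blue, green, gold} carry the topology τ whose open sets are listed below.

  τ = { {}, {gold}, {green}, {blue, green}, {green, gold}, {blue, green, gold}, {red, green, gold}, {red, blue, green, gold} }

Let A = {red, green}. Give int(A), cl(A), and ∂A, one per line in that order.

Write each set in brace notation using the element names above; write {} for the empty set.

int(A) = {green}
cl(A)  = {red, blue, green}
∂A     = {red, blue}

interior: largest open inside A is {green} (from {}, {green})
cl via duality: int({blue, gold}) = {gold}, so X∖{gold} = {red, blue, green}
cl∖int = {red, blue}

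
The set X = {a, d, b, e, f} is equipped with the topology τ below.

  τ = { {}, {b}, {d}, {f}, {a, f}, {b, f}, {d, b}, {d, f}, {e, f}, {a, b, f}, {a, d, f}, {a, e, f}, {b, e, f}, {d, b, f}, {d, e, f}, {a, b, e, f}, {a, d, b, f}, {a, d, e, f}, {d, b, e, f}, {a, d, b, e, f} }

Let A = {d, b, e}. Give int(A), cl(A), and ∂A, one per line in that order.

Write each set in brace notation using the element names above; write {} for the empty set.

opens ⊆ A: {}, {b}, {d}, {d, b}; union → int = {d, b}
complement {a, f}; its interior {a, f}; cl(A) = X∖{a, f} = {d, b, e}
boundary = {d, b, e} ∖ {d, b} = {e}

int(A) = {d, b}
cl(A)  = {d, b, e}
∂A     = {e}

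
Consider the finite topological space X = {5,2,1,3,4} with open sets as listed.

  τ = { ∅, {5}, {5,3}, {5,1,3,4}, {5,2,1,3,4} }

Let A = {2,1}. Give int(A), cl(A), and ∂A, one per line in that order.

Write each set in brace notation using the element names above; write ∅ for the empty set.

int(A) = ∅
cl(A)  = {2,1,4}
∂A     = {2,1,4}

opens ⊆ A: ∅; union → int = ∅
complement {5,3,4}; its interior {5,3}; cl(A) = X∖{5,3} = {2,1,4}
boundary = {2,1,4} ∖ ∅ = {2,1,4}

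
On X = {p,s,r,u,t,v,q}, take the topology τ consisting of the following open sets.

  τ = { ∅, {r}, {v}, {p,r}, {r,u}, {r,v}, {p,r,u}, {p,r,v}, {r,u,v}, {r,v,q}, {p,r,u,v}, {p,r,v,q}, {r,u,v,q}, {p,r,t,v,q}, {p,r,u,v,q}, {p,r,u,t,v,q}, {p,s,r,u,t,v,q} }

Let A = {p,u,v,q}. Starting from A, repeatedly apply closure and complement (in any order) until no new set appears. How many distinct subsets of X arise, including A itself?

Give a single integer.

8

complement {s,r,t}; its interior {r}; cl(A) = X∖{r} = {p,s,u,t,v,q}
With k = closure, c = complement:
  1. A     = {p,u,v,q}
  2. kA    = {p,s,u,t,v,q}
  3. cA    = {s,r,t}
  4. ckA   = {r}
  5. kcA   = {p,s,r,u,t,q}
  6. ckcA  = {v}
  7. kckcA = {s,t,v,q}
  8. ckckcA = {p,r,u}
k, c of each give nothing new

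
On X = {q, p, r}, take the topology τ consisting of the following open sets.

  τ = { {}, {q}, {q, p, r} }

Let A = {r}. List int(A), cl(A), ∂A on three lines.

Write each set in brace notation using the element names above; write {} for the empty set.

U open, U⊆A: {}. int(A) = ⋃ = {}
X∖A={q, p}, int(X∖A)={q}, hence cl(A)={p, r}
∂A: remove int from cl → {p, r}

int(A) = {}
cl(A)  = {p, r}
∂A     = {p, r}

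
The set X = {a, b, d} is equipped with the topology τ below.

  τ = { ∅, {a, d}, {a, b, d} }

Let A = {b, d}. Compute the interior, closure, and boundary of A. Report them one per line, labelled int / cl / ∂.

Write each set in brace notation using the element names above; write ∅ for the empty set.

interior: largest open inside A is ∅ (from ∅)
cl via duality: int({a}) = ∅, so X∖∅ = {a, b, d}
cl∖int = {a, b, d}

int(A) = ∅
cl(A)  = {a, b, d}
∂A     = {a, b, d}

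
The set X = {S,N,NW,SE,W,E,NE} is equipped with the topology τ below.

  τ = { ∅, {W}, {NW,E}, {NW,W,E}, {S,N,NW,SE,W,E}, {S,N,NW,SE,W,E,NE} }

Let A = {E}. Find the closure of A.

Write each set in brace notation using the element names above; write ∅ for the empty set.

{S,N,NW,SE,E,NE}

X∖A={S,N,NW,SE,W,NE}, int(X∖A)={W}, hence cl(A)={S,N,NW,SE,E,NE}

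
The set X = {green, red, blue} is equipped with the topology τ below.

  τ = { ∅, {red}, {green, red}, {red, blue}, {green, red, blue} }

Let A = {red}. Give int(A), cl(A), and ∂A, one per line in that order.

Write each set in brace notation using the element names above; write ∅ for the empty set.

int(A) = {red}
cl(A)  = {green, red, blue}
∂A     = {green, blue}

open subsets of A: ∅, {red}; so int(A) = {red}
closure: X∖int(X∖A) = X∖∅ = {green, red, blue}
∂A = {green, red, blue} minus {red} = {green, blue}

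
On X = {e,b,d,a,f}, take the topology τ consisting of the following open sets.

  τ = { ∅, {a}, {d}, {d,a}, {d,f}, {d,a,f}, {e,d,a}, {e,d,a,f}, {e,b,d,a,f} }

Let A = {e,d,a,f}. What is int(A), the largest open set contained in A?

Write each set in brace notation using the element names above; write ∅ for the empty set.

U open, U⊆A: ∅, {d}, {a}, {d,f}, {d,a}, {d,a,f}, {e,d,a}, {e,d,a,f}. int(A) = ⋃ = {e,d,a,f}

{e,d,a,f}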